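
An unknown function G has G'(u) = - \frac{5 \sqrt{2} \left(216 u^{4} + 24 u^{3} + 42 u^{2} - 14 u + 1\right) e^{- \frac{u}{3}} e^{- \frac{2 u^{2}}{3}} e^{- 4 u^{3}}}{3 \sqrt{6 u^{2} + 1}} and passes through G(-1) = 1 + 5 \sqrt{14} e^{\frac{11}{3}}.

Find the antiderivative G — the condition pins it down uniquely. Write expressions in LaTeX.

Recognize the product-rule pattern: G'(u) = v'r + vr' with v = 10 \sqrt{3 u^{2} + \frac{1}{2}}, r = e^{- 4 u^{3} - \frac{2 u^{2}}{3} - \frac{u}{3}}, so integration by parts undoes it.
A general antiderivative is 10 \sqrt{3 u^{2} + \frac{1}{2}} e^{- 4 u^{3} - \frac{2 u^{2}}{3} - \frac{u}{3}} + C.
The condition gives C = 1 + 5 \sqrt{14} e^{\frac{11}{3}} - (5 \sqrt{14} e^{\frac{11}{3}}) = 1.
So G(u) = \frac{\sqrt{2} \left(10 \sqrt{6 u^{2} + 1} + \sqrt{2} e^{\frac{u}{3}} e^{\frac{2 u^{2}}{3}} e^{4 u^{3}}\right) e^{- \frac{u}{3}} e^{- \frac{2 u^{2}}{3}} e^{- 4 u^{3}}}{2}.
Check: d/du[\frac{\sqrt{2} \left(10 \sqrt{6 u^{2} + 1} + \sqrt{2} e^{\frac{u}{3}} e^{\frac{2 u^{2}}{3}} e^{4 u^{3}}\right) e^{- \frac{u}{3}} e^{- \frac{2 u^{2}}{3}} e^{- 4 u^{3}}}{2}] = \frac{\left(- 1080 \sqrt{2} u^{4} - 120 \sqrt{2} u^{3} - 210 \sqrt{2} u^{2} + 70 \sqrt{2} u - 5 \sqrt{2}\right) e^{- \frac{u}{3}} e^{- \frac{2 u^{2}}{3}} e^{- 4 u^{3}}}{3 \sqrt{6 u^{2} + 1}}, which equals G'(u).

G(u) = \frac{\sqrt{2} \left(10 \sqrt{6 u^{2} + 1} + \sqrt{2} e^{\frac{u}{3}} e^{\frac{2 u^{2}}{3}} e^{4 u^{3}}\right) e^{- \frac{u}{3}} e^{- \frac{2 u^{2}}{3}} e^{- 4 u^{3}}}{2}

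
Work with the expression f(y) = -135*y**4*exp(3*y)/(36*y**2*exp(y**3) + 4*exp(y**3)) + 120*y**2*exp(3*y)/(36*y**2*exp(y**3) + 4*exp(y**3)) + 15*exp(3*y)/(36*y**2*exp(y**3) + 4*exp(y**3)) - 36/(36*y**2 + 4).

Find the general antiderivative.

The integrand splits into summands that can be handled one at a time.
Check: d/dy[5*exp(3*y)*exp(-y**3)/4 - 3*atan(3*y)] = (-135*y**4*exp(3*y) + 120*y**2*exp(3*y) + 15*exp(3*y) - 36*exp(y**3))/(36*y**2*exp(y**3) + 4*exp(y**3)), which equals f(y).

F(y) = 5*exp(3*y)*exp(-y**3)/4 - 3*atan(3*y) + C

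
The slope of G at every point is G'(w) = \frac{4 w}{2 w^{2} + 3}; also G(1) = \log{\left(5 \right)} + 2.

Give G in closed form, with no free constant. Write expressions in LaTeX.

The substitution u = 2 w^{2} + 3 works: G'(w) is exactly (dG/du)*(du/dw) for that inner function.
A general antiderivative is \log{\left(2 w^{2} + 3 \right)} + C.
The condition gives C = \log{\left(5 \right)} + 2 - (\log{\left(5 \right)}) = 2.
So G(w) = \log{\left(2 w^{2} + 3 \right)} + 2.
Check: d/dw[\log{\left(2 w^{2} + 3 \right)} + 2] = \frac{4 w}{2 w^{2} + 3} = G'(w).

G(w) = \log{\left(2 w^{2} + 3 \right)} + 2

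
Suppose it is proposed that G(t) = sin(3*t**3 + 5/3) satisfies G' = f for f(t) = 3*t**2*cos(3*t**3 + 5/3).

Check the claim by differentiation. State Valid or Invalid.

d/dt[G] = 9*t**2*cos(3*t**3 + 5/3)
d/dt[G] - f(t) = 6*t**2*cos(3*t**3 + 5/3) != 0.

Invalid: d/dt[G] - f = 6*t**2*cos(3*t**3 + 5/3), which is not 0.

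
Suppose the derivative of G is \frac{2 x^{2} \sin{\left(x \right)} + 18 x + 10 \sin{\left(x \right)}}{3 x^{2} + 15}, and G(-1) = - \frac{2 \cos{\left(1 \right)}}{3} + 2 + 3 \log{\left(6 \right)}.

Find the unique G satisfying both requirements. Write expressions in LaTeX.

Any candidate G(x) must reproduce the stated G'(x) exactly.
A general antiderivative is 3 \log{\left(x^{2} + 5 \right)} - \frac{2 \cos{\left(x \right)}}{3} + C.
The condition gives C = - \frac{2 \cos{\left(1 \right)}}{3} + 2 + 3 \log{\left(6 \right)} - (- \frac{2 \cos{\left(1 \right)}}{3} + 3 \log{\left(6 \right)}) = 2.
So G(x) = 3 \log{\left(x^{2} + 5 \right)} - \frac{2 \cos{\left(x \right)}}{3} + 2.
Check: d/dx[3 \log{\left(x^{2} + 5 \right)} - \frac{2 \cos{\left(x \right)}}{3} + 2] = \frac{2 x^{2} \sin{\left(x \right)} + 18 x + 10 \sin{\left(x \right)}}{3 x^{2} + 15} = G'(x).

G(x) = 3 \log{\left(x^{2} + 5 \right)} - \frac{2 \cos{\left(x \right)}}{3} + 2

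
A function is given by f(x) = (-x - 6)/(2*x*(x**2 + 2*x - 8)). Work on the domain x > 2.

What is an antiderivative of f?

An antiderivative is F(x) = 3*log(x)/8 - log(x - 2)/3 - log(x + 4)/24.

Factor the denominator (2*x*(x - 2)*(x + 4)) and decompose: f = -1/(24*(x + 4)) - 1/(3*(x - 2)) + 3/(8*x); each piece integrates to a log, atan, or power term.
Check: d/dx[3*log(x)/8 - log(x - 2)/3 - log(x + 4)/24] = (-x - 6)/(2*x**3 + 4*x**2 - 16*x), which equals f(x).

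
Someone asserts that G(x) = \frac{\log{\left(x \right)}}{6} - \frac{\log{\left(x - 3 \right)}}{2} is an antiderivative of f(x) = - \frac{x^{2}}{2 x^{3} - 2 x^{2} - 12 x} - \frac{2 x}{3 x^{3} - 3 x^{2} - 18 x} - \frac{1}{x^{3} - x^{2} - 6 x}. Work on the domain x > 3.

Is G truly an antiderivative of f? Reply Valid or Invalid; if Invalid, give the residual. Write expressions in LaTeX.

d/dx[G] = \frac{- 2 x - 3}{6 x^{2} - 18 x}
d/dx[G] - f(x) = \frac{1}{6 x + 12} != 0.

Invalid: d/dx[G] - f = \frac{1}{6 x + 12}, which is not 0.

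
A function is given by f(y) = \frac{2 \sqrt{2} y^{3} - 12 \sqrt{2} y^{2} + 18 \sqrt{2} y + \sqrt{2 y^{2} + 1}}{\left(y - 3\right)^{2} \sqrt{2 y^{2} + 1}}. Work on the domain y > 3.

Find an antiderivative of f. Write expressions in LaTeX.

A first test for any F(y): its y-derivative must equal f(y) identically.
Check: d/dy[\frac{\sqrt{2} y \sqrt{2 y^{2} + 1} - 3 \sqrt{2} \sqrt{2 y^{2} + 1} - 1}{y - 3}] = \frac{2 \sqrt{2} y^{3} - 12 \sqrt{2} y^{2} + 18 \sqrt{2} y + \sqrt{2 y^{2} + 1}}{y^{2} \sqrt{2 y^{2} + 1} - 6 y \sqrt{2 y^{2} + 1} + 9 \sqrt{2 y^{2} + 1}}, which equals f(y).

An antiderivative is F(y) = \frac{\sqrt{2} y \sqrt{2 y^{2} + 1} - 3 \sqrt{2} \sqrt{2 y^{2} + 1} - 1}{y - 3}.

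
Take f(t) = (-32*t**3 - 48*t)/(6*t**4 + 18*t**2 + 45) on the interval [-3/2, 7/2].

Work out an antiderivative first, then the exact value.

Antiderivative: F(t) = -4*log(2*t**4/3 + 2*t**2 + 5)/3; value = -4*log(3109/24)/3 + 4*log(103/8)/3

f matches the chain-rule pattern g'(h)*h' with inner function h(t) = 2*t**4/3 + 2*t**2 + 5; substituting u = h(t) collapses the integral.
F(t) = -4*log(2*t**4/3 + 2*t**2 + 5)/3 is an antiderivative of f.
Check: d/dt[-4*log(2*t**4/3 + 2*t**2 + 5)/3] = (-32*t**3 - 48*t)/(6*t**4 + 18*t**2 + 45) = f(t).
F(7/2) = -4*log(3109/24)/3; F(-3/2) = -4*log(103/8)/3.
Integral = F(7/2) - F(-3/2) = -4*log(3109/24)/3 + 4*log(103/8)/3.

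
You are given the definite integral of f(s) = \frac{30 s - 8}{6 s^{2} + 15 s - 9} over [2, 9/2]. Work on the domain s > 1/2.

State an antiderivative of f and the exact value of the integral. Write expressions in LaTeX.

Antiderivative: F(s) = \frac{\log{\left(s - \frac{1}{2} \right)} + 14 \log{\left(s + 3 \right)}}{3}; value = - \frac{14 \log{\left(5 \right)}}{3} - \frac{\log{\left(\frac{3}{2} \right)}}{3} + \frac{\log{\left(4 \right)}}{3} + \frac{14 \log{\left(\frac{15}{2} \right)}}{3}

Factor the denominator (3 \left(s + 3\right) \left(2 s - 1\right)) and decompose: f = \frac{2}{3 \left(2 s - 1\right)} + \frac{14}{3 \left(s + 3\right)}; each piece integrates to a log, atan, or power term.
F(s) = \frac{\log{\left(s - \frac{1}{2} \right)} + 14 \log{\left(s + 3 \right)}}{3} is an antiderivative of f.
Check: d/ds[\frac{\log{\left(s - \frac{1}{2} \right)} + 14 \log{\left(s + 3 \right)}}{3}] = \frac{30 s - 8}{6 s^{2} + 15 s - 9} = f(s).
F(9/2) = \frac{\log{\left(4 \right)}}{3} + \frac{14 \log{\left(\frac{15}{2} \right)}}{3}; F(2) = \frac{\log{\left(\frac{3}{2} \right)}}{3} + \frac{14 \log{\left(5 \right)}}{3}.
Integral = F(9/2) - F(2) = - \frac{14 \log{\left(5 \right)}}{3} - \frac{\log{\left(\frac{3}{2} \right)}}{3} + \frac{\log{\left(4 \right)}}{3} + \frac{14 \log{\left(\frac{15}{2} \right)}}{3}.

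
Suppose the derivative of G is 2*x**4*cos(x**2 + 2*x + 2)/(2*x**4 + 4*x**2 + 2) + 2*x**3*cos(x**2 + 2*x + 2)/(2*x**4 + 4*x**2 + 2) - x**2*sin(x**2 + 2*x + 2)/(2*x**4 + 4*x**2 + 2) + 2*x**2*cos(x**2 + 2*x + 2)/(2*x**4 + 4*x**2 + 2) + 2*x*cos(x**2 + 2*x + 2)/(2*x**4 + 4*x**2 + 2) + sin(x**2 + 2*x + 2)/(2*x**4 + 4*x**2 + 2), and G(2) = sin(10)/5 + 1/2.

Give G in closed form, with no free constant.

G(x) = (x**2 + x*sin(x**2 + 2*x + 2) + 1)/(2*x**2 + 2)

The integrand splits into summands that can be handled one at a time.
A general antiderivative is x*sin(x**2 + 2*x + 2)/(2*(x**2 + 1)) + C.
The condition gives C = sin(10)/5 + 1/2 - (sin(10)/5) = 1/2.
So G(x) = (x**2 + x*sin(x**2 + 2*x + 2) + 1)/(2*x**2 + 2).
Check: d/dx[(x**2 + x*sin(x**2 + 2*x + 2) + 1)/(2*x**2 + 2)] = (2*x**4*cos(x**2 + 2*x + 2) + 2*x**3*cos(x**2 + 2*x + 2) - x**2*sin(x**2 + 2*x + 2) + 2*x**2*cos(x**2 + 2*x + 2) + 2*x*cos(x**2 + 2*x + 2) + sin(x**2 + 2*x + 2))/(2*x**4 + 4*x**2 + 2), which equals G'(x).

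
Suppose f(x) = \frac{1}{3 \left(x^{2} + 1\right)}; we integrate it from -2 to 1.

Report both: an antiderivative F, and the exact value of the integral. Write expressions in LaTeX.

Since d/dx undoes antidifferentiation here, F'(x) = f(x) is required of F(x).
F(x) = \frac{\operatorname{atan}{\left(x \right)}}{3} is an antiderivative of f.
Check: d/dx[\frac{\operatorname{atan}{\left(x \right)}}{3}] = \frac{1}{3 x^{2} + 3}, which equals f(x).
F(1) = \frac{\pi}{12}; F(-2) = - \frac{\operatorname{atan}{\left(2 \right)}}{3}.
Integral = F(1) - F(-2) = \frac{\pi}{12} + \frac{\operatorname{atan}{\left(2 \right)}}{3}.

Antiderivative: F(x) = \frac{\operatorname{atan}{\left(x \right)}}{3}; value = \frac{\pi}{12} + \frac{\operatorname{atan}{\left(2 \right)}}{3}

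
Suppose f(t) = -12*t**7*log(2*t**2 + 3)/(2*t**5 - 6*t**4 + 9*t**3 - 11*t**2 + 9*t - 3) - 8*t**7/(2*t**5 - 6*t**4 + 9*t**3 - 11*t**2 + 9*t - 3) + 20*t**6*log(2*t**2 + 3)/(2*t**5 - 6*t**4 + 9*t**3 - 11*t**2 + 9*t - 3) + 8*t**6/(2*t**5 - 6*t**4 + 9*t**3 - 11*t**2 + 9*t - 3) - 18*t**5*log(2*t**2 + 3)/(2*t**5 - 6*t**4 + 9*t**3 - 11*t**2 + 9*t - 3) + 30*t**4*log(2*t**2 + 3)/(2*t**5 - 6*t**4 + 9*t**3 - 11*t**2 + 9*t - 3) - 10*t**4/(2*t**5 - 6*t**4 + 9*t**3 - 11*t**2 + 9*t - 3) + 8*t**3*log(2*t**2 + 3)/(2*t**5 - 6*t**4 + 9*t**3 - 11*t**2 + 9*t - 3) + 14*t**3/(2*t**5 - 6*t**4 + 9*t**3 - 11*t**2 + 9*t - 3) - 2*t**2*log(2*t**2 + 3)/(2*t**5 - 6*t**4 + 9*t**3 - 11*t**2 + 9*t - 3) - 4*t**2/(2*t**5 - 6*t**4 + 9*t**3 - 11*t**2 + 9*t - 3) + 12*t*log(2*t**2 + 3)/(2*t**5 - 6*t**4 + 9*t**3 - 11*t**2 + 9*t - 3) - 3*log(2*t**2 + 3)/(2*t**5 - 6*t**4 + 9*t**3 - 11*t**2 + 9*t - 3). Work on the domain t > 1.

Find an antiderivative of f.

Integrate term by term and add the pieces.
Check: d/dt[-4*t**5*log(2*t**2 + 3)/(2*t**2 - 4*t + 2) - 5*t**2*log(2*t**2 + 3)/(2*t**2 - 4*t + 2) + 2*t*log(2*t**2 + 3)/(2*t**2 - 4*t + 2)] = (-12*t**7*log(2*t**2 + 3) - 8*t**7 + 20*t**6*log(2*t**2 + 3) + 8*t**6 - 18*t**5*log(2*t**2 + 3) + 30*t**4*log(2*t**2 + 3) - 10*t**4 + 8*t**3*log(2*t**2 + 3) + 14*t**3 - 2*t**2*log(2*t**2 + 3) - 4*t**2 + 12*t*log(2*t**2 + 3) - 3*log(2*t**2 + 3))/(2*t**5 - 6*t**4 + 9*t**3 - 11*t**2 + 9*t - 3), which equals f(t).

An antiderivative is F(t) = -4*t**5*log(2*t**2 + 3)/(2*t**2 - 4*t + 2) - 5*t**2*log(2*t**2 + 3)/(2*t**2 - 4*t + 2) + 2*t*log(2*t**2 + 3)/(2*t**2 - 4*t + 2).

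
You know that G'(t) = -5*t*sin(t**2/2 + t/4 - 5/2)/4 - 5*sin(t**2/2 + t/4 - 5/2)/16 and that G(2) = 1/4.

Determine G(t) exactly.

G'(t) matches the chain-rule pattern g'(h)*h' with inner function h(t) = t**2/2 + t/4 - 5/2; substituting u = h(t) collapses the integral.
A general antiderivative is 5*cos(t**2/2 + t/4 - 5/2)/4 + C.
The condition gives C = 1/4 - (5/4) = -1.
So G(t) = (5*cos(t**2/2 + t/4 - 5/2) - 4)/4.
Check: d/dt[(5*cos(t**2/2 + t/4 - 5/2) - 4)/4] = -5*t*sin(t**2/2 + t/4 - 5/2)/4 - 5*sin(t**2/2 + t/4 - 5/2)/16 = G'(t).

G(t) = (5*cos(t**2/2 + t/4 - 5/2) - 4)/4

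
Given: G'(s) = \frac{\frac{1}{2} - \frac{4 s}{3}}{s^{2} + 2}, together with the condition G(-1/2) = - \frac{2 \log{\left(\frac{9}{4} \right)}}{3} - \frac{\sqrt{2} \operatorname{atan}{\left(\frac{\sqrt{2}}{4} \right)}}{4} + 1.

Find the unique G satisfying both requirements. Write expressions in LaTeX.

G(s) = \frac{- 8 \log{\left(s^{2} + 2 \right)} + 3 \sqrt{2} \operatorname{atan}{\left(\frac{\sqrt{2} s}{2} \right)} + 12}{12}

A first test for any G(s): its s-derivative must equal the given G'(s).
A general antiderivative is - \frac{2 \log{\left(s^{2} + 2 \right)}}{3} + \frac{\sqrt{2} \operatorname{atan}{\left(\frac{\sqrt{2} s}{2} \right)}}{4} + C.
The condition gives C = - \frac{2 \log{\left(\frac{9}{4} \right)}}{3} - \frac{\sqrt{2} \operatorname{atan}{\left(\frac{\sqrt{2}}{4} \right)}}{4} + 1 - (- \frac{2 \log{\left(\frac{9}{4} \right)}}{3} - \frac{\sqrt{2} \operatorname{atan}{\left(\frac{\sqrt{2}}{4} \right)}}{4}) = 1.
So G(s) = \frac{- 8 \log{\left(s^{2} + 2 \right)} + 3 \sqrt{2} \operatorname{atan}{\left(\frac{\sqrt{2} s}{2} \right)} + 12}{12}.
Check: d/ds[\frac{- 8 \log{\left(s^{2} + 2 \right)} + 3 \sqrt{2} \operatorname{atan}{\left(\frac{\sqrt{2} s}{2} \right)} + 12}{12}] = \frac{3 - 8 s}{6 s^{2} + 12}, which equals G'(s).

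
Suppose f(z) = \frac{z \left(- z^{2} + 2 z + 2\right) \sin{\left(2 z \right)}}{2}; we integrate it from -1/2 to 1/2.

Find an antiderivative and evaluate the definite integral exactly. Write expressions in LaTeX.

Check any antiderivative F(z) by computing F'(z) and comparing it with f(z).
F(z) = \frac{z^{3} \cos{\left(2 z \right)}}{4} - \frac{3 z^{2} \sin{\left(2 z \right)}}{8} - \frac{z^{2} \cos{\left(2 z \right)}}{2} + \frac{z \sin{\left(2 z \right)}}{2} - \frac{7 z \cos{\left(2 z \right)}}{8} + \frac{7 \sin{\left(2 z \right)}}{16} + \frac{\cos{\left(2 z \right)}}{4} is an antiderivative of f.
Check: d/dz[\frac{z^{3} \cos{\left(2 z \right)}}{4} - \frac{3 z^{2} \sin{\left(2 z \right)}}{8} - \frac{z^{2} \cos{\left(2 z \right)}}{2} + \frac{z \sin{\left(2 z \right)}}{2} - \frac{7 z \cos{\left(2 z \right)}}{8} + \frac{7 \sin{\left(2 z \right)}}{16} + \frac{\cos{\left(2 z \right)}}{4}] = - \frac{z^{3} \sin{\left(2 z \right)}}{2} + z^{2} \sin{\left(2 z \right)} + z \sin{\left(2 z \right)}, which equals f(z).
F(1/2) = - \frac{9 \cos{\left(1 \right)}}{32} + \frac{19 \sin{\left(1 \right)}}{32}; F(-1/2) = - \frac{3 \sin{\left(1 \right)}}{32} + \frac{17 \cos{\left(1 \right)}}{32}.
Integral = F(1/2) - F(-1/2) = - \frac{13 \cos{\left(1 \right)}}{16} + \frac{11 \sin{\left(1 \right)}}{16}.

Antiderivative: F(z) = \frac{z^{3} \cos{\left(2 z \right)}}{4} - \frac{3 z^{2} \sin{\left(2 z \right)}}{8} - \frac{z^{2} \cos{\left(2 z \right)}}{2} + \frac{z \sin{\left(2 z \right)}}{2} - \frac{7 z \cos{\left(2 z \right)}}{8} + \frac{7 \sin{\left(2 z \right)}}{16} + \frac{\cos{\left(2 z \right)}}{4}; value = - \frac{13 \cos{\left(1 \right)}}{16} + \frac{11 \sin{\left(1 \right)}}{16}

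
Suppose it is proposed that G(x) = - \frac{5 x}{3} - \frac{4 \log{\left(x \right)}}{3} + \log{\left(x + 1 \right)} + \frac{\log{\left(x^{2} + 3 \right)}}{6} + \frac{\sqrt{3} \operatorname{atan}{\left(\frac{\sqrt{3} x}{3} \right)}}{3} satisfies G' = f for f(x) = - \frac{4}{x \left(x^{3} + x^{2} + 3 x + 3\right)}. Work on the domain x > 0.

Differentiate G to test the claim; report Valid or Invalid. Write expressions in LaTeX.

Invalid: d/dx[G] - f = - \frac{5}{3}, which is not 0.

d/dx[G] = \frac{- 5 x^{4} - 5 x^{3} - 15 x^{2} - 15 x - 12}{3 x^{4} + 3 x^{3} + 9 x^{2} + 9 x}
d/dx[G] - f(x) = - \frac{5}{3} != 0.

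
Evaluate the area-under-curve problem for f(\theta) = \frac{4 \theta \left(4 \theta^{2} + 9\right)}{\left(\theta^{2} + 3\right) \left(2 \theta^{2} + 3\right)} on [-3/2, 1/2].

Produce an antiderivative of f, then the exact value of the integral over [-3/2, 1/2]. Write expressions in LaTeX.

The substitution u = \frac{2 \theta^{4}}{3} + 3 \theta^{2} + 3 works: f is exactly (dF/du)*(du/d\theta) for that inner function.
F(\theta) = 2 \log{\left(\frac{2 \theta^{4}}{3} + 3 \theta^{2} + 3 \right)} is an antiderivative of f.
Check: d/d\theta[2 \log{\left(\frac{2 \theta^{4}}{3} + 3 \theta^{2} + 3 \right)}] = \frac{16 \theta^{3} + 36 \theta}{2 \theta^{4} + 9 \theta^{2} + 9}, which equals f(\theta).
F(1/2) = 2 \log{\left(\frac{91}{24} \right)}; F(-3/2) = 2 \log{\left(\frac{105}{8} \right)}.
Integral = F(1/2) - F(-3/2) = - 2 \log{\left(\frac{105}{8} \right)} + 2 \log{\left(\frac{91}{24} \right)}.

Antiderivative: F(\theta) = 2 \log{\left(\frac{2 \theta^{4}}{3} + 3 \theta^{2} + 3 \right)}; value = - 2 \log{\left(\frac{105}{8} \right)} + 2 \log{\left(\frac{91}{24} \right)}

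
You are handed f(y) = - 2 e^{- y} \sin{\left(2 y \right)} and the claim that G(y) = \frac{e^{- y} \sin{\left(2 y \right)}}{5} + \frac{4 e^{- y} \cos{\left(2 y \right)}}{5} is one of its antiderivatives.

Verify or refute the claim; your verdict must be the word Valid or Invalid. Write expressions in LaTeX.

d/dy[G] = \frac{\left(- 9 \sin{\left(2 y \right)} - 2 \cos{\left(2 y \right)}\right) e^{- y}}{5}
d/dy[G] - f(y) = \frac{\left(\sin{\left(2 y \right)} - 2 \cos{\left(2 y \right)}\right) e^{- y}}{5} != 0.

Invalid: d/dy[G] - f = \frac{\left(\sin{\left(2 y \right)} - 2 \cos{\left(2 y \right)}\right) e^{- y}}{5}, which is not 0.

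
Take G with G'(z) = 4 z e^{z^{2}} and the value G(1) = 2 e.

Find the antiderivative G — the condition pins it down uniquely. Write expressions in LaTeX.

G(z) = 2 e^{z^{2}}

For G(z) to be correct, d/dz[G] must agree with the stated G'(z) identically.
A general antiderivative is 2 e^{z^{2}} + C.
The condition gives C = 2 e - (2 e) = 0.
So G(z) = 2 e^{z^{2}}.
Check: d/dz[2 e^{z^{2}}] = 4 z e^{z^{2}} = G'(z).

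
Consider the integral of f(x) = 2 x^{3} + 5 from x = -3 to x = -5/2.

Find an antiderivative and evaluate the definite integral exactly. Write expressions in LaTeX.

For F(x) to be correct the identity F'(x) - f(x) = 0 must hold.
F(x) = \frac{x^{4}}{2} + 5 x is an antiderivative of f.
Check: d/dx[\frac{x^{4}}{2} + 5 x] = 2 x^{3} + 5 = f(x).
F(-5/2) = \frac{225}{32}; F(-3) = \frac{51}{2}.
Integral = F(-5/2) - F(-3) = - \frac{591}{32}.

Antiderivative: F(x) = \frac{x^{4}}{2} + 5 x; value = - \frac{591}{32}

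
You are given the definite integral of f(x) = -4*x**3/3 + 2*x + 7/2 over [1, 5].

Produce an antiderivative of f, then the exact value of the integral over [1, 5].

Antiderivative: F(x) = (-2*x**4 + 6*x**2 + 21*x + 2)/6; value = -170

Integrate term by term and add the pieces.
F(x) = (-2*x**4 + 6*x**2 + 21*x + 2)/6 is an antiderivative of f.
Check: d/dx[(-2*x**4 + 6*x**2 + 21*x + 2)/6] = -4*x**3/3 + 2*x + 7/2 = f(x).
F(5) = -331/2; F(1) = 9/2.
Integral = F(5) - F(1) = -170.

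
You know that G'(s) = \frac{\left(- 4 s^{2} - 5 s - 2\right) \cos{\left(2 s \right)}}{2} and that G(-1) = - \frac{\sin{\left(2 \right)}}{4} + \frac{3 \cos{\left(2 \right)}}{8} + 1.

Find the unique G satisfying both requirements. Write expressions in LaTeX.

Since d/ds undoes antidifferentiation here, G(s) must give back the stated G'(s).
A general antiderivative is - s^{2} \sin{\left(2 s \right)} - \frac{5 s \sin{\left(2 s \right)}}{4} - s \cos{\left(2 s \right)} - \frac{5 \cos{\left(2 s \right)}}{8} + C.
The condition gives C = - \frac{\sin{\left(2 \right)}}{4} + \frac{3 \cos{\left(2 \right)}}{8} + 1 - (- \frac{\sin{\left(2 \right)}}{4} + \frac{3 \cos{\left(2 \right)}}{8}) = 1.
So G(s) = \frac{- 8 s^{2} \sin{\left(2 s \right)} - 10 s \sin{\left(2 s \right)} - 8 s \cos{\left(2 s \right)} - 5 \cos{\left(2 s \right)} + 8}{8}.
Check: d/ds[\frac{- 8 s^{2} \sin{\left(2 s \right)} - 10 s \sin{\left(2 s \right)} - 8 s \cos{\left(2 s \right)} - 5 \cos{\left(2 s \right)} + 8}{8}] = - 2 s^{2} \cos{\left(2 s \right)} - \frac{5 s \cos{\left(2 s \right)}}{2} - \cos{\left(2 s \right)}, which equals G'(s).

G(s) = \frac{- 8 s^{2} \sin{\left(2 s \right)} - 10 s \sin{\left(2 s \right)} - 8 s \cos{\left(2 s \right)} - 5 \cos{\left(2 s \right)} + 8}{8}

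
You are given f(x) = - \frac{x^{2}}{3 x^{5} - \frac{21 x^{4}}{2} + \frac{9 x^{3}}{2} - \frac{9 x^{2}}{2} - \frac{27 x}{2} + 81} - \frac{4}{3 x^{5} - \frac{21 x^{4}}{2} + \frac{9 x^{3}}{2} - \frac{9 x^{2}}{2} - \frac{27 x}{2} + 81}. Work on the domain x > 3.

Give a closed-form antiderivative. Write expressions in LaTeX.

Factor the denominator (3 \left(x - 3\right) \left(x - 2\right) \left(2 x + 3\right) \left(x^{2} + 3\right)) and decompose: f = - \frac{3 x + 13}{882 \left(x^{2} + 3\right)} - \frac{200}{3969 \left(2 x + 3\right)} + \frac{16}{147 \left(x - 2\right)} - \frac{13}{162 \left(x - 3\right)}; each piece integrates to a log, atan, or power term.
Check: d/dx[- \frac{13 \log{\left(x - 3 \right)}}{162} + \frac{16 \log{\left(x - 2 \right)}}{147} - \frac{100 \log{\left(x + \frac{3}{2} \right)}}{3969} - \frac{\log{\left(x^{2} + 3 \right)}}{588} - \frac{13 \sqrt{3} \operatorname{atan}{\left(\frac{\sqrt{3} x}{3} \right)}}{2646}] = \frac{- 2 x^{2} - 8}{6 x^{5} - 21 x^{4} + 9 x^{3} - 9 x^{2} - 27 x + 162}, which equals f(x).

An antiderivative is F(x) = - \frac{13 \log{\left(x - 3 \right)}}{162} + \frac{16 \log{\left(x - 2 \right)}}{147} - \frac{100 \log{\left(x + \frac{3}{2} \right)}}{3969} - \frac{\log{\left(x^{2} + 3 \right)}}{588} - \frac{13 \sqrt{3} \operatorname{atan}{\left(\frac{\sqrt{3} x}{3} \right)}}{2646}.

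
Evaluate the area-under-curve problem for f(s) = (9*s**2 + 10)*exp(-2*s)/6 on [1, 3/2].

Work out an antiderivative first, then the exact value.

Antiderivative: F(s) = (-18*s**2 - 18*s - 29)*exp(-2*s)/24; value = -193*exp(-3)/48 + 65*exp(-2)/24

f has the shape u'v + uv' for u = -3*s**2/4 - 3*s/4 - 29/24 and v = exp(-2*s) — it is the derivative of the product u*v.
F(s) = (-18*s**2 - 18*s - 29)*exp(-2*s)/24 is an antiderivative of f.
Check: d/ds[(-18*s**2 - 18*s - 29)*exp(-2*s)/24] = (9*s**2 + 10)*exp(-2*s)/6 = f(s).
F(3/2) = -193*exp(-3)/48; F(1) = -65*exp(-2)/24.
Integral = F(3/2) - F(1) = -193*exp(-3)/48 + 65*exp(-2)/24.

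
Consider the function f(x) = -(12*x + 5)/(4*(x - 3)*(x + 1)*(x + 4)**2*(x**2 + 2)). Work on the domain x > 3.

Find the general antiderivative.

F(x) = (-9963*x*log(x - 3) - 33957*x*log(x + 1) + 38236*x*log(x + 4) + 2842*x*log(x**2 + 2) + 44639*sqrt(2)*x*atan(sqrt(2)*x/2) - 39852*log(x - 3) - 135828*log(x + 1) + 152944*log(x + 4) + 11368*log(x**2 + 2) + 178556*sqrt(2)*atan(sqrt(2)*x/2) - 59598)/(2095632*(x + 4)) + C

Factor the denominator (4*(x - 3)*(x + 1)*(x + 4)**2*(x**2 + 2)) and decompose: f = (58*x + 911)/(21384*(x**2 + 2)) + 869/(47628*(x + 4)) + 43/(1512*(x + 4)**2) - 7/(432*(x + 1)) - 41/(8624*(x - 3)); each piece integrates to a log, atan, or power term.
Check: d/dx[(-9963*x*log(x - 3) - 33957*x*log(x + 1) + 38236*x*log(x + 4) + 2842*x*log(x**2 + 2) + 44639*sqrt(2)*x*atan(sqrt(2)*x/2) - 39852*log(x - 3) - 135828*log(x + 1) + 152944*log(x + 4) + 11368*log(x**2 + 2) + 178556*sqrt(2)*atan(sqrt(2)*x/2) - 59598)/(2095632*(x + 4))] = (-12*x - 5)/(4*x**6 + 24*x**5 - 4*x**4 - 176*x**3 - 216*x**2 - 448*x - 384), which equals f(x).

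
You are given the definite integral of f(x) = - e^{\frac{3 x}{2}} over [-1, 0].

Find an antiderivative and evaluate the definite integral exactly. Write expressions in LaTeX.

Antiderivative: F(x) = - \frac{2 e^{\frac{3 x}{2}}}{3}; value = - \frac{2}{3} + \frac{2}{3 e^{\frac{3}{2}}}

Whatever form F(x) takes, F'(x) = f(x) is non-negotiable.
F(x) = - \frac{2 e^{\frac{3 x}{2}}}{3} is an antiderivative of f.
Check: d/dx[- \frac{2 e^{\frac{3 x}{2}}}{3}] = - e^{\frac{3 x}{2}} = f(x).
F(0) = - \frac{2}{3}; F(-1) = - \frac{2}{3 e^{\frac{3}{2}}}.
Integral = F(0) - F(-1) = - \frac{2}{3} + \frac{2}{3 e^{\frac{3}{2}}}.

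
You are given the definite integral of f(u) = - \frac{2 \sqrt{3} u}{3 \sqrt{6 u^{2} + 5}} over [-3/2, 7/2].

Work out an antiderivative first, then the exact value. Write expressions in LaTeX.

Antiderivative: F(u) = - \frac{\sqrt{3} \sqrt{6 u^{2} + 5}}{9}; value = - \frac{\sqrt{942}}{18} + \frac{\sqrt{222}}{18}

The substitution w = 2 u^{2} + \frac{5}{3} works: f is exactly (dF/dw)*(dw/du) for that inner function.
F(u) = - \frac{\sqrt{3} \sqrt{6 u^{2} + 5}}{9} is an antiderivative of f.
Check: d/du[- \frac{\sqrt{3} \sqrt{6 u^{2} + 5}}{9}] = - \frac{2 \sqrt{3} u}{3 \sqrt{6 u^{2} + 5}} = f(u).
F(7/2) = - \frac{\sqrt{942}}{18}; F(-3/2) = - \frac{\sqrt{222}}{18}.
Integral = F(7/2) - F(-3/2) = - \frac{\sqrt{942}}{18} + \frac{\sqrt{222}}{18}.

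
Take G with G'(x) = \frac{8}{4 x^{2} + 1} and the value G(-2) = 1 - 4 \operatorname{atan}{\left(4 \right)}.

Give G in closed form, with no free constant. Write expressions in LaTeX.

G(x) = 4 \operatorname{atan}{\left(2 x \right)} + 1

Differentiate the proposed G(x) back; it has to land on the given G'(x).
A general antiderivative is 4 \operatorname{atan}{\left(2 x \right)} + C.
The condition gives C = 1 - 4 \operatorname{atan}{\left(4 \right)} - (- 4 \operatorname{atan}{\left(4 \right)}) = 1.
So G(x) = 4 \operatorname{atan}{\left(2 x \right)} + 1.
Check: d/dx[4 \operatorname{atan}{\left(2 x \right)} + 1] = \frac{8}{4 x^{2} + 1} = G'(x).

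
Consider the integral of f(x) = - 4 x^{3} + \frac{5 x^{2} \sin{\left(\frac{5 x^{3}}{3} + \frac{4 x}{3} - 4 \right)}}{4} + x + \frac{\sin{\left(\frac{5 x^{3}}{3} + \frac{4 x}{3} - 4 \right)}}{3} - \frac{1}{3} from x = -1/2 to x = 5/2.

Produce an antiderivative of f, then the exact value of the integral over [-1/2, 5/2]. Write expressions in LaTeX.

Integrate term by term and add the pieces.
F(x) = - x^{4} + \frac{x^{2}}{2} - \frac{x}{3} - \frac{\cos{\left(\frac{5 x^{3}}{3} + \frac{4 x}{3} - 4 \right)}}{4} is an antiderivative of f.
Check: d/dx[- x^{4} + \frac{x^{2}}{2} - \frac{x}{3} - \frac{\cos{\left(\frac{5 x^{3}}{3} + \frac{4 x}{3} - 4 \right)}}{4}] = - 4 x^{3} + \frac{5 x^{2} \sin{\left(\frac{5 x^{3}}{3} + \frac{4 x}{3} - 4 \right)}}{4} + x + \frac{\sin{\left(\frac{5 x^{3}}{3} + \frac{4 x}{3} - 4 \right)}}{3} - \frac{1}{3} = f(x).
F(5/2) = - \frac{1765}{48} - \frac{\cos{\left(\frac{203}{8} \right)}}{4}; F(-1/2) = \frac{11}{48} - \frac{\cos{\left(\frac{39}{8} \right)}}{4}.
Integral = F(5/2) - F(-1/2) = -37 - \frac{\cos{\left(\frac{203}{8} \right)}}{4} + \frac{\cos{\left(\frac{39}{8} \right)}}{4}.

Antiderivative: F(x) = - x^{4} + \frac{x^{2}}{2} - \frac{x}{3} - \frac{\cos{\left(\frac{5 x^{3}}{3} + \frac{4 x}{3} - 4 \right)}}{4}; value = -37 - \frac{\cos{\left(\frac{203}{8} \right)}}{4} + \frac{\cos{\left(\frac{39}{8} \right)}}{4}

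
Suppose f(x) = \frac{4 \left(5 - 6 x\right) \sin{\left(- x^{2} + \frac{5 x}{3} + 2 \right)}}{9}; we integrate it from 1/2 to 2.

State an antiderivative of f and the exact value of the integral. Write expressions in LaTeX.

The substitution u = - x^{2} + \frac{5 x}{3} + 2 works: f is exactly (dF/du)*(du/dx) for that inner function.
F(x) = - \frac{4 \cos{\left(- x^{2} + \frac{5 x}{3} + 2 \right)}}{3} is an antiderivative of f.
Check: d/dx[- \frac{4 \cos{\left(- x^{2} + \frac{5 x}{3} + 2 \right)}}{3}] = - \frac{8 x \sin{\left(- x^{2} + \frac{5 x}{3} + 2 \right)}}{3} + \frac{20 \sin{\left(- x^{2} + \frac{5 x}{3} + 2 \right)}}{9}, which equals f(x).
F(2) = - \frac{4 \cos{\left(\frac{4}{3} \right)}}{3}; F(1/2) = - \frac{4 \cos{\left(\frac{31}{12} \right)}}{3}.
Integral = F(2) - F(1/2) = \frac{4 \cos{\left(\frac{31}{12} \right)}}{3} - \frac{4 \cos{\left(\frac{4}{3} \right)}}{3}.

Antiderivative: F(x) = - \frac{4 \cos{\left(- x^{2} + \frac{5 x}{3} + 2 \right)}}{3}; value = \frac{4 \cos{\left(\frac{31}{12} \right)}}{3} - \frac{4 \cos{\left(\frac{4}{3} \right)}}{3}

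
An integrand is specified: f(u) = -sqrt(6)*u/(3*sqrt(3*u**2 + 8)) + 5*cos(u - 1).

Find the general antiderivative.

F(u) = (-sqrt(6)*sqrt(3*u**2 + 8) + 45*sin(u - 1))/9 + C

Integrate term by term and add the pieces.
Check: d/du[(-sqrt(6)*sqrt(3*u**2 + 8) + 45*sin(u - 1))/9] = (-sqrt(6)*u + 15*sqrt(3*u**2 + 8)*cos(u - 1))/(3*sqrt(3*u**2 + 8)), which equals f(u).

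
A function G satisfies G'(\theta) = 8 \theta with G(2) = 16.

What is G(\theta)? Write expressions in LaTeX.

G(\theta) = 4 \theta^{2}

A first test for any G(\theta): its \theta-derivative must equal the given G'(\theta).
A general antiderivative is 4 \theta^{2} + C.
The condition gives C = 16 - (16) = 0.
So G(\theta) = 4 \theta^{2}.
Check: d/d\theta[4 \theta^{2}] = 8 \theta = G'(\theta).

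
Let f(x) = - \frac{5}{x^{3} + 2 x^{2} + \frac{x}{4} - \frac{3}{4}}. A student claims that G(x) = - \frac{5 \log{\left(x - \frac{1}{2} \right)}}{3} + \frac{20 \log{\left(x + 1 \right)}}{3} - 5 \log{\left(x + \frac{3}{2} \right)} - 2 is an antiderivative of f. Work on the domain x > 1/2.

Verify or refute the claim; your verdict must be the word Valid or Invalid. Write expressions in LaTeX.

Valid. The derivative of G reproduces f.

d/dx[G] = - \frac{20}{4 x^{3} + 8 x^{2} + x - 3}
This equals f(x) exactly, so the claim holds.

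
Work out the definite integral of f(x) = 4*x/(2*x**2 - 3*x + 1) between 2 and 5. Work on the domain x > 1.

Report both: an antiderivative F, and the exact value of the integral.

Antiderivative: F(x) = 4*log(x - 1) - 2*log(x - 1/2); value = -2*log(9/2) + 2*log(3/2) + 4*log(4)

The denominator factors as (x - 1)*(2*x - 1); partial fractions split f into directly integrable pieces: -4/(2*x - 1) + 4/(x - 1).
F(x) = 4*log(x - 1) - 2*log(x - 1/2) is an antiderivative of f.
Check: d/dx[4*log(x - 1) - 2*log(x - 1/2)] = 4*x/(2*x**2 - 3*x + 1) = f(x).
F(5) = -2*log(9/2) + 4*log(4); F(2) = -2*log(3/2).
Integral = F(5) - F(2) = -2*log(9/2) + 2*log(3/2) + 4*log(4).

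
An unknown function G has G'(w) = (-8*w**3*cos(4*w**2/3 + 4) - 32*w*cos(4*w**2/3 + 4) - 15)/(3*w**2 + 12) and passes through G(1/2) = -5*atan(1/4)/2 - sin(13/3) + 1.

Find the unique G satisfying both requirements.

Whatever form G(w) takes, its d/dw must return the stated G'(w).
A general antiderivative is -sin(4*w**2/3 + 4) - 5*atan(w/2)/2 + C.
The condition gives C = -5*atan(1/4)/2 - sin(13/3) + 1 - (-5*atan(1/4)/2 - sin(13/3)) = 1.
So G(w) = -sin(4*w**2/3 + 4) - 5*atan(w/2)/2 + 1.
Check: d/dw[-sin(4*w**2/3 + 4) - 5*atan(w/2)/2 + 1] = (-8*w**3*cos(4*w**2/3 + 4) - 32*w*cos(4*w**2/3 + 4) - 15)/(3*w**2 + 12) = G'(w).

G(w) = -sin(4*w**2/3 + 4) - 5*atan(w/2)/2 + 1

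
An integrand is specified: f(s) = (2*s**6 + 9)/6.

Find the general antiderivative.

F(s) = s**7/21 + 3*s/2 + C

Any candidate F(s) must reproduce f(s) exactly when differentiated.
Check: d/ds[s**7/21 + 3*s/2] = s**6/3 + 3/2, which equals f(s).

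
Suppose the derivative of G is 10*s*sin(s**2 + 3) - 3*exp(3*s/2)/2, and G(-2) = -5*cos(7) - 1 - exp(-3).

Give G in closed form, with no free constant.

The integrand splits into summands that can be handled one at a time.
A general antiderivative is -exp(3*s/2) - 5*cos(s**2 + 3) + C.
The condition gives C = -5*cos(7) - 1 - exp(-3) - (-5*cos(7) - exp(-3)) = -1.
So G(s) = -exp(3*s/2) - 5*cos(s**2 + 3) - 1.
Check: d/ds[-exp(3*s/2) - 5*cos(s**2 + 3) - 1] = 10*s*sin(s**2 + 3) - 3*exp(3*s/2)/2 = G'(s).

G(s) = -exp(3*s/2) - 5*cos(s**2 + 3) - 1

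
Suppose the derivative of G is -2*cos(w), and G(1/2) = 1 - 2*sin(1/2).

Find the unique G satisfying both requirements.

A first test for any G(w): its w-derivative must equal the given G'(w).
A general antiderivative is -2*sin(w) + C.
The condition gives C = 1 - 2*sin(1/2) - (-2*sin(1/2)) = 1.
So G(w) = 1 - 2*sin(w).
Check: d/dw[1 - 2*sin(w)] = -2*cos(w) = G'(w).

G(w) = 1 - 2*sin(w)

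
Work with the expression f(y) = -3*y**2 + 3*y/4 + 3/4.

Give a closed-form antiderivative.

Integrate term by term and add the pieces.
Check: d/dy[-y**3 + 3*y**2/8 + 3*y/4] = -3*y**2 + 3*y/4 + 3/4 = f(y).

An antiderivative is F(y) = -y**3 + 3*y**2/8 + 3*y/4.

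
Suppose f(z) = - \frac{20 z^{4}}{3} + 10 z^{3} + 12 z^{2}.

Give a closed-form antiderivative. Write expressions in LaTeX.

The integrand splits into summands that can be handled one at a time.
Check: d/dz[- \frac{4 z^{5}}{3} + \frac{5 z^{4}}{2} + 4 z^{3}] = - \frac{20 z^{4}}{3} + 10 z^{3} + 12 z^{2} = f(z).

An antiderivative is F(z) = - \frac{4 z^{5}}{3} + \frac{5 z^{4}}{2} + 4 z^{3}.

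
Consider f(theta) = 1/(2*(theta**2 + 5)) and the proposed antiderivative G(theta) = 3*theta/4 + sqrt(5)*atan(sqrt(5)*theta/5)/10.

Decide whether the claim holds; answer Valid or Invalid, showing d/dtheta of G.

Invalid: d/dtheta[G] - f = 3/4, which is not 0.

d/dtheta[G] = (3*theta**2 + 17)/(4*theta**2 + 20)
d/dtheta[G] - f(theta) = 3/4 != 0.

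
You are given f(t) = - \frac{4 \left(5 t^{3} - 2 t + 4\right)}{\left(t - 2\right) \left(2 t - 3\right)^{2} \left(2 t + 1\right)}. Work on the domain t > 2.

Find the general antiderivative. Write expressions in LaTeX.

The denominator factors as \left(t - 2\right) \left(2 t - 3\right)^{2} \left(2 t + 1\right); partial fractions split f into directly integrable pieces: \frac{7}{16 \left(2 t + 1\right)} + \frac{937}{16 \left(2 t - 3\right)} + \frac{143}{4 \left(2 t - 3\right)^{2}} - \frac{32}{t - 2}.
Check: d/dt[- 32 \log{\left(t - 2 \right)} + \frac{937 \log{\left(t - \frac{3}{2} \right)}}{32} + \frac{7 \log{\left(t + \frac{1}{2} \right)}}{32} - \frac{143}{16 t - 24}] = \frac{- 20 t^{3} + 8 t - 16}{8 t^{4} - 36 t^{3} + 46 t^{2} - 3 t - 18}, which equals f(t).

F(t) = - 32 \log{\left(t - 2 \right)} + \frac{937 \log{\left(t - \frac{3}{2} \right)}}{32} + \frac{7 \log{\left(t + \frac{1}{2} \right)}}{32} - \frac{143}{16 t - 24} + C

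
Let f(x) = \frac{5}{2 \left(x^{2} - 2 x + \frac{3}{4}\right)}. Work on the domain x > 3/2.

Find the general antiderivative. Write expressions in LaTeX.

The denominator factors as \left(2 x - 3\right) \left(2 x - 1\right); partial fractions split f into directly integrable pieces: - \frac{5}{2 x - 1} + \frac{5}{2 x - 3}.
Check: d/dx[\frac{5 \log{\left(x - \frac{3}{2} \right)}}{2} - \frac{5 \log{\left(x - \frac{1}{2} \right)}}{2}] = \frac{10}{4 x^{2} - 8 x + 3}, which equals f(x).

F(x) = \frac{5 \log{\left(x - \frac{3}{2} \right)}}{2} - \frac{5 \log{\left(x - \frac{1}{2} \right)}}{2} + C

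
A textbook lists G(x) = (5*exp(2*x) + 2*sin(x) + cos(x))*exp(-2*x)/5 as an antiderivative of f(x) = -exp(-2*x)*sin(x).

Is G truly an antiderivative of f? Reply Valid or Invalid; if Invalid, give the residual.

d/dx[G] = -exp(-2*x)*sin(x)
This equals f(x) exactly, so the claim holds.

Valid: G'(x) = f(x).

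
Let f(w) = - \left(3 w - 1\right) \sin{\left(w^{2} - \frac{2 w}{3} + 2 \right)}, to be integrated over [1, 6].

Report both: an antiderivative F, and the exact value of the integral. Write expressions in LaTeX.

f matches the chain-rule pattern g'(h)*h' with inner function h(w) = w^{2} - \frac{2 w}{3} + 2; substituting u = h(w) collapses the integral.
F(w) = \frac{3 \cos{\left(w^{2} - \frac{2 w}{3} + 2 \right)}}{2} is an antiderivative of f.
Check: d/dw[\frac{3 \cos{\left(w^{2} - \frac{2 w}{3} + 2 \right)}}{2}] = - 3 w \sin{\left(w^{2} - \frac{2 w}{3} + 2 \right)} + \sin{\left(w^{2} - \frac{2 w}{3} + 2 \right)}, which equals f(w).
F(6) = \frac{3 \cos{\left(34 \right)}}{2}; F(1) = \frac{3 \cos{\left(\frac{7}{3} \right)}}{2}.
Integral = F(6) - F(1) = \frac{3 \cos{\left(34 \right)}}{2} - \frac{3 \cos{\left(\frac{7}{3} \right)}}{2}.

Antiderivative: F(w) = \frac{3 \cos{\left(w^{2} - \frac{2 w}{3} + 2 \right)}}{2}; value = \frac{3 \cos{\left(34 \right)}}{2} - \frac{3 \cos{\left(\frac{7}{3} \right)}}{2}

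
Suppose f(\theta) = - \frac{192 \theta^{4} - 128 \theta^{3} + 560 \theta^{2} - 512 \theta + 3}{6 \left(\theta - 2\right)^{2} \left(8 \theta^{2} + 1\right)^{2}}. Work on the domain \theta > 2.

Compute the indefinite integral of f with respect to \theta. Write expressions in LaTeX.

A first test for any F(\theta): its \theta-derivative must equal f(\theta) identically.
Check: d/d\theta[\frac{24 \theta^{2} - 8 \theta + 19}{6 \left(\theta - 2\right) \left(8 \theta^{2} + 1\right)}] = \frac{- 192 \theta^{4} + 128 \theta^{3} - 560 \theta^{2} + 512 \theta - 3}{384 \theta^{6} - 1536 \theta^{5} + 1632 \theta^{4} - 384 \theta^{3} + 390 \theta^{2} - 24 \theta + 24}, which equals f(\theta).

F(\theta) = \frac{24 \theta^{2} - 8 \theta + 19}{6 \left(\theta - 2\right) \left(8 \theta^{2} + 1\right)} + C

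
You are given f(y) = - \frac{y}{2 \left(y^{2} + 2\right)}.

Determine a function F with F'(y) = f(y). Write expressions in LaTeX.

An antiderivative is F(y) = - \frac{\log{\left(\frac{3 y^{2}}{2} + 3 \right)}}{4}.

The substitution u = \frac{3 y^{2}}{2} + 3 works: f is exactly (dF/du)*(du/dy) for that inner function.
Check: d/dy[- \frac{\log{\left(\frac{3 y^{2}}{2} + 3 \right)}}{4}] = - \frac{y}{2 y^{2} + 4}, which equals f(y).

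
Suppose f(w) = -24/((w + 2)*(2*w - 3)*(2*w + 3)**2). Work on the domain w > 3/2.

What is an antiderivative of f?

Factor the denominator ((w + 2)*(2*w - 3)*(2*w + 3)**2) and decompose: f = -20/(3*(2*w + 3)) + 8/(2*w + 3)**2 - 4/(21*(2*w - 3)) + 24/(7*(w + 2)); each piece integrates to a log, atan, or power term.
Check: d/dw[2*(-2*w*log(w - 3/2) - 70*w*log(w + 3/2) + 72*w*log(w + 2) - 3*log(w - 3/2) - 105*log(w + 3/2) + 108*log(w + 2) - 42)/(21*(2*w + 3))] = -24/(8*w**4 + 28*w**3 + 6*w**2 - 63*w - 54), which equals f(w).

An antiderivative is F(w) = 2*(-2*w*log(w - 3/2) - 70*w*log(w + 3/2) + 72*w*log(w + 2) - 3*log(w - 3/2) - 105*log(w + 3/2) + 108*log(w + 2) - 42)/(21*(2*w + 3)).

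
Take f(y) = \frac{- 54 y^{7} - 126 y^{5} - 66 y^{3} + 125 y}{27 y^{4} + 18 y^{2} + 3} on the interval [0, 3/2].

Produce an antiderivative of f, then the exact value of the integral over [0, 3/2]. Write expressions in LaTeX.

Any candidate F(y) must reproduce f(y) exactly when differentiated.
F(y) = \frac{- 27 y^{6} - 99 y^{4} - 105 y^{2} - 160}{54 y^{2} + 18} is an antiderivative of f.
Check: d/dy[\frac{- 27 y^{6} - 99 y^{4} - 105 y^{2} - 160}{54 y^{2} + 18}] = \frac{- 54 y^{7} - 126 y^{5} - 66 y^{3} + 125 y}{27 y^{4} + 18 y^{2} + 3} = f(y).
F(3/2) = - \frac{77119}{8928}; F(0) = - \frac{80}{9}.
Integral = F(3/2) - F(0) = \frac{249}{992}.

Antiderivative: F(y) = \frac{- 27 y^{6} - 99 y^{4} - 105 y^{2} - 160}{54 y^{2} + 18}; value = \frac{249}{992}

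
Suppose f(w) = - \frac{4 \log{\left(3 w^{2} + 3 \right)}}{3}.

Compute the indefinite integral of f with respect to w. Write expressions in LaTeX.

F(w) = \frac{4 \left(- w \log{\left(3 w^{2} + 3 \right)} + 2 w - 2 \operatorname{atan}{\left(w \right)}\right)}{3} + C

Since d/dw undoes antidifferentiation here, F'(w) = f(w) is required of F(w).
Check: d/dw[\frac{4 \left(- w \log{\left(3 w^{2} + 3 \right)} + 2 w - 2 \operatorname{atan}{\left(w \right)}\right)}{3}] = - \frac{4 \log{\left(w^{2} + 1 \right)}}{3} - \frac{4 \log{\left(3 \right)}}{3}, which equals f(w).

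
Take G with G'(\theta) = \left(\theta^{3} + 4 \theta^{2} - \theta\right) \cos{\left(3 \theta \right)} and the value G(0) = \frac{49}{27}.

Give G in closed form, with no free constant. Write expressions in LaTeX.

G(\theta) = \frac{9 \theta^{3} \sin{\left(3 \theta \right)} + 36 \theta^{2} \sin{\left(3 \theta \right)} + 9 \theta^{2} \cos{\left(3 \theta \right)} - 15 \theta \sin{\left(3 \theta \right)} + 24 \theta \cos{\left(3 \theta \right)} - 8 \sin{\left(3 \theta \right)} - 5 \cos{\left(3 \theta \right)} + 54}{27}

Recover the given G'(\theta) by differentiating a candidate G(\theta); any mismatch rules it out.
A general antiderivative is \frac{\theta^{3} \sin{\left(3 \theta \right)}}{3} + \frac{4 \theta^{2} \sin{\left(3 \theta \right)}}{3} + \frac{\theta^{2} \cos{\left(3 \theta \right)}}{3} - \frac{5 \theta \sin{\left(3 \theta \right)}}{9} + \frac{8 \theta \cos{\left(3 \theta \right)}}{9} - \frac{8 \sin{\left(3 \theta \right)}}{27} - \frac{5 \cos{\left(3 \theta \right)}}{27} + C.
The condition gives C = \frac{49}{27} - (- \frac{5}{27}) = 2.
So G(\theta) = \frac{9 \theta^{3} \sin{\left(3 \theta \right)} + 36 \theta^{2} \sin{\left(3 \theta \right)} + 9 \theta^{2} \cos{\left(3 \theta \right)} - 15 \theta \sin{\left(3 \theta \right)} + 24 \theta \cos{\left(3 \theta \right)} - 8 \sin{\left(3 \theta \right)} - 5 \cos{\left(3 \theta \right)} + 54}{27}.
Check: d/d\theta[\frac{9 \theta^{3} \sin{\left(3 \theta \right)} + 36 \theta^{2} \sin{\left(3 \theta \right)} + 9 \theta^{2} \cos{\left(3 \theta \right)} - 15 \theta \sin{\left(3 \theta \right)} + 24 \theta \cos{\left(3 \theta \right)} - 8 \sin{\left(3 \theta \right)} - 5 \cos{\left(3 \theta \right)} + 54}{27}] = \theta^{3} \cos{\left(3 \theta \right)} + 4 \theta^{2} \cos{\left(3 \theta \right)} - \theta \cos{\left(3 \theta \right)}, which equals G'(\theta).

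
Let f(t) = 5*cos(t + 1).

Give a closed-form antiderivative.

An antiderivative is F(t) = 5*sin(t + 1).

For F(t) to be correct the identity F'(t) - f(t) = 0 must hold.
Check: d/dt[5*sin(t + 1)] = 5*cos(t + 1) = f(t).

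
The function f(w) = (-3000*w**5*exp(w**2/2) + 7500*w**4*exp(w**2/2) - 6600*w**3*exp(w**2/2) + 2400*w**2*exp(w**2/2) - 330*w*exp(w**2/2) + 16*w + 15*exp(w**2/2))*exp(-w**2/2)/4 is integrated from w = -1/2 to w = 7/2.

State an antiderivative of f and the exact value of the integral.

Antiderivative: F(w) = (-1000*w**6*exp(w**2/2) + 3000*w**5*exp(w**2/2) - 3300*w**4*exp(w**2/2) + 1600*w**3*exp(w**2/2) - 330*w**2*exp(w**2/2) + 30*w*exp(w**2/2) - exp(w**2/2) - 32)*exp(-w**2/2)/8; value = -173135/2 - 4*exp(-49/8) + 4*exp(-1/8)

Check any antiderivative F(w) by computing F'(w) and comparing it with f(w).
F(w) = (-1000*w**6*exp(w**2/2) + 3000*w**5*exp(w**2/2) - 3300*w**4*exp(w**2/2) + 1600*w**3*exp(w**2/2) - 330*w**2*exp(w**2/2) + 30*w*exp(w**2/2) - exp(w**2/2) - 32)*exp(-w**2/2)/8 is an antiderivative of f.
Check: d/dw[(-1000*w**6*exp(w**2/2) + 3000*w**5*exp(w**2/2) - 3300*w**4*exp(w**2/2) + 1600*w**3*exp(w**2/2) - 330*w**2*exp(w**2/2) + 30*w*exp(w**2/2) - exp(w**2/2) - 32)*exp(-w**2/2)/8] = (-3000*w**5*exp(w**2/2) + 7500*w**4*exp(w**2/2) - 6600*w**3*exp(w**2/2) + 2400*w**2*exp(w**2/2) - 330*w*exp(w**2/2) + 16*w + 15*exp(w**2/2))*exp(-w**2/2)/4 = f(w).
F(7/2) = -5545233/64 - 4*exp(-49/8); F(-1/2) = -4913/64 - 4*exp(-1/8).
Integral = F(7/2) - F(-1/2) = -173135/2 - 4*exp(-49/8) + 4*exp(-1/8).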